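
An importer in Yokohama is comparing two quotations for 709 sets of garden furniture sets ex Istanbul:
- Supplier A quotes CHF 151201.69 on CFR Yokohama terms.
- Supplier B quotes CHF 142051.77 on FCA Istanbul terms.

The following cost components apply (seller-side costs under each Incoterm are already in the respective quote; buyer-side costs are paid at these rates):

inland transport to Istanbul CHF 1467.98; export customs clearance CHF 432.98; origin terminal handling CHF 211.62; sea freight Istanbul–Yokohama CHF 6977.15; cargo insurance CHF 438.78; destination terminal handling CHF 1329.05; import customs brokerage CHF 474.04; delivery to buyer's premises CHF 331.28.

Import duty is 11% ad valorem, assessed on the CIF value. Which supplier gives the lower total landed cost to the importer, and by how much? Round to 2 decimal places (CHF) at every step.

Supplier B is cheaper by CHF 2176.87

Supplier A (CFR):
CIF value = CFR price + insurance = 151201.69 + 438.78 = 151640.47
Import duty = 151640.47 × 11% = 16680.45
Buyer bears (A): 438.78 + 1329.05 + 474.04 + 331.28 = 2573.15
Landed cost (A) = invoice 151201.69 + 2573.15 + duty 16680.45 = 170455.29
Supplier B (FCA):
CIF value = FCA price + origin terminal + freight + insurance = 142051.77 + 211.62 + 6977.15 + 438.78 = 149679.32
Import duty = 149679.32 × 11% = 16464.73
Buyer bears (B): 211.62 + 6977.15 + 438.78 + 1329.05 + 474.04 + 331.28 = 9761.92
Landed cost (B) = invoice 142051.77 + 9761.92 + duty 16464.73 = 168278.42
Difference = |170455.29 − 168278.42| = 2176.87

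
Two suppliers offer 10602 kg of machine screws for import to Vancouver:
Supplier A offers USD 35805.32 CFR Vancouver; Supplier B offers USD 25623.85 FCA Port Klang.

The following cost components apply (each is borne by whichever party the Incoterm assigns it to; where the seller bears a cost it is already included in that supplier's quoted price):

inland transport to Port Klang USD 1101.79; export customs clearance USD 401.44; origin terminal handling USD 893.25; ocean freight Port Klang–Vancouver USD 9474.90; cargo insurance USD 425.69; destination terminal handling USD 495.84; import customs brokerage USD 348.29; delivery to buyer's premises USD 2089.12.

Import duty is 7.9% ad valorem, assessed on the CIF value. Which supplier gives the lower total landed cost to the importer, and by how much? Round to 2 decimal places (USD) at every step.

Supplier A (CFR):
CIF value = CFR price + insurance = 35805.32 + 425.69 = 36231.01
Import duty = 36231.01 × 7.9% = 2862.25
Buyer bears (A): 425.69 + 495.84 + 348.29 + 2089.12 = 3358.94
Landed cost (A) = invoice 35805.32 + 3358.94 + duty 2862.25 = 42026.51
Supplier B (FCA):
CIF value = FCA price + origin terminal + freight + insurance = 25623.85 + 893.25 + 9474.90 + 425.69 = 36417.69
Import duty = 36417.69 × 7.9% = 2877.00
Buyer bears (B): 893.25 + 9474.90 + 425.69 + 495.84 + 348.29 + 2089.12 = 13727.09
Landed cost (B) = invoice 25623.85 + 13727.09 + duty 2877.00 = 42227.94
Difference = |42026.51 − 42227.94| = 201.43

Supplier A is cheaper by USD 201.43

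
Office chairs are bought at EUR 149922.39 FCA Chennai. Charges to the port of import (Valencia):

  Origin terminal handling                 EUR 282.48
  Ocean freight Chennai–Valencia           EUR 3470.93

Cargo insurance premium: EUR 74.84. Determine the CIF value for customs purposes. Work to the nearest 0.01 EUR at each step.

CIF = FCA price + pre-shipment costs + freight + insurance
CIF = 149922.39 + 282.48 + 3470.93 + 74.84 = 153750.64

CIF value: EUR 153750.64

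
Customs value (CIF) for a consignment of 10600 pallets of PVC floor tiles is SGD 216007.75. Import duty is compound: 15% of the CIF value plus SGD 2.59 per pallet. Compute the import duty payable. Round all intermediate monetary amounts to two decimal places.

Ad valorem component: 216007.75 × 15% = 32401.16
Specific component: 10600 × 2.59 = 27454.00
Import duty = 32401.16 + 27454.00 = 59855.16

Import duty: SGD 59855.16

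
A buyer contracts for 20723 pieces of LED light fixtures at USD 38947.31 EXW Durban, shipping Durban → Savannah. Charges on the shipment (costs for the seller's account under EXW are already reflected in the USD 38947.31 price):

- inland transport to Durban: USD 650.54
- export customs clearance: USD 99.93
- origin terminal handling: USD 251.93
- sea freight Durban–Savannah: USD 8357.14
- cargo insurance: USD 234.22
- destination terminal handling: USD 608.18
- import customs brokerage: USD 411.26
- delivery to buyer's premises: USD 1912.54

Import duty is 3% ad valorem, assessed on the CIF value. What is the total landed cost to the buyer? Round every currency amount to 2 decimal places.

EXW: the seller makes goods available at their premises; the buyer bears all onward costs.
CIF value = EXW price + inland to port + export clearance + origin terminal + freight + insurance = 38947.31 + 650.54 + 99.93 + 251.93 + 8357.14 + 234.22 = 48541.07
Import duty = 48541.07 × 3% = 1456.23
Buyer bears: inland to port 650.54 + export clearance 99.93 + origin terminal 251.93 + freight 8357.14 + insurance 234.22 + destination terminal 608.18 + brokerage 411.26 + delivery 1912.54 + duty 1456.23 = 13981.97
Landed cost = invoice 38947.31 + 13981.97 = 52929.28

Total landed cost: USD 52929.28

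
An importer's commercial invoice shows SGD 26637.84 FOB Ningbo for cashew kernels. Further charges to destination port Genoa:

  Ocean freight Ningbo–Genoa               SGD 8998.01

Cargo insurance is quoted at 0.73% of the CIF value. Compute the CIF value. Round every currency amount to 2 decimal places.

Let C be the CIF value. C = FOB price + freight + 0.73% × C
C − 0.73% × C = 26637.84 + 8998.01
0.9927 × C = 35635.85
C = 35635.85 / 0.9927 = 35897.90
Insurance premium = 0.73% × 35897.90 = 262.05

CIF value: SGD 35897.90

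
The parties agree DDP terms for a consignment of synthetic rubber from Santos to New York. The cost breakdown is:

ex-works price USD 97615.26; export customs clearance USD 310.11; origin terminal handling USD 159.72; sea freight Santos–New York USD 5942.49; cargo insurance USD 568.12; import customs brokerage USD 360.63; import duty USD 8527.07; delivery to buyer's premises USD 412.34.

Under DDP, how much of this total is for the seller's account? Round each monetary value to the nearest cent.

Seller's account: USD 113895.74

DDP: the seller bears all costs including import duty.
Seller's account: goods 97615.26 + export clearance 310.11 + origin terminal 159.72 + freight 5942.49 + insurance 568.12 + brokerage 360.63 + duty 8527.07 + delivery 412.34 = 113895.74
Buyer's account: 0.00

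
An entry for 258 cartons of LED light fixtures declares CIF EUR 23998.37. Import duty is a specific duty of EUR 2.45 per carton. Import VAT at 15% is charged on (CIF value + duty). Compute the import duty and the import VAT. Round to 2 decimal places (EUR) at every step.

Import duty = 258 × 2.45 = 632.10
VAT base = CIF + duty = 23998.37 + 632.10 = 24630.47
Import VAT = 24630.47 × 15% = 3694.57

Import duty: EUR 632.10; import VAT: EUR 3694.57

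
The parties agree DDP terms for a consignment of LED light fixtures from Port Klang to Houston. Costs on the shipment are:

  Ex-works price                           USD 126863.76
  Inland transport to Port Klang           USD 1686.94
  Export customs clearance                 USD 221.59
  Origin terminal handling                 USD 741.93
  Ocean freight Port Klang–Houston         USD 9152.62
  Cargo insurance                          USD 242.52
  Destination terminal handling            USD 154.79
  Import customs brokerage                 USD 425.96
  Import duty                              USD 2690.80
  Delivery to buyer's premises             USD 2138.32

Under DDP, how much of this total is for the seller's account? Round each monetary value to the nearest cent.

Seller's account: USD 144319.23

DDP: the seller bears all costs including import duty.
Seller's account: goods 126863.76 + inland to port 1686.94 + export clearance 221.59 + origin terminal 741.93 + freight 9152.62 + insurance 242.52 + destination terminal 154.79 + brokerage 425.96 + duty 2690.80 + delivery 2138.32 = 144319.23
Buyer's account: 0.00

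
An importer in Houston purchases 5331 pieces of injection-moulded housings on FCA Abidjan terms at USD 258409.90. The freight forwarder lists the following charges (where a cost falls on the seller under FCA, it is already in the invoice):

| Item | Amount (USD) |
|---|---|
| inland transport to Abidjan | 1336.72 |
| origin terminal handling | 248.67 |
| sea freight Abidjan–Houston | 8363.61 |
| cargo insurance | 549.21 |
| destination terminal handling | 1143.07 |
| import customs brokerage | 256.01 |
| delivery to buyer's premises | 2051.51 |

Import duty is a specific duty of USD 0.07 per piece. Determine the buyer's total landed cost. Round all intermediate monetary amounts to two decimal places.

Total landed cost: USD 271395.15

FCA: the seller delivers export-cleared goods to the carrier; the buyer bears costs from that point.
Already in the invoice (seller's account under FCA): inland to port — exclude.
CIF value = FCA price + origin terminal + freight + insurance = 258409.90 + 248.67 + 8363.61 + 549.21 = 267571.39
Import duty = 5331 × 0.07 = 373.17
Buyer bears: origin terminal 248.67 + freight 8363.61 + insurance 549.21 + destination terminal 1143.07 + brokerage 256.01 + delivery 2051.51 + duty 373.17 = 12985.25
Landed cost = invoice 258409.90 + 12985.25 = 271395.15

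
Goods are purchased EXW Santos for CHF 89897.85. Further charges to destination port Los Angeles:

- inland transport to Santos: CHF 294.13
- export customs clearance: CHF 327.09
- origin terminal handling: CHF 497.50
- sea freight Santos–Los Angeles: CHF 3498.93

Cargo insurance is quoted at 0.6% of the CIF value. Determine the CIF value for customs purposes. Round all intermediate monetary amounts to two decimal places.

CIF value: CHF 95086.02

Let C be the CIF value. C = EXW price + pre-shipment costs + freight + 0.6% × C
C − 0.6% × C = 89897.85 + 294.13 + 327.09 + 497.50 + 3498.93
0.994 × C = 94515.50
C = 94515.50 / 0.994 = 95086.02
Insurance premium = 0.6% × 95086.02 = 570.52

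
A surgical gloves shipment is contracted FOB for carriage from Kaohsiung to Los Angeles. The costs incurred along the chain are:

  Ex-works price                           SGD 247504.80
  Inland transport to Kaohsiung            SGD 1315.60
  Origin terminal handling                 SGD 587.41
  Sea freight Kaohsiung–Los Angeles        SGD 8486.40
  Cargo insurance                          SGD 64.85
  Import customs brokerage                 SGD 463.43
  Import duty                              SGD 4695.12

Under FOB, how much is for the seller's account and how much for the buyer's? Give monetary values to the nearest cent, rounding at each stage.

Seller: SGD 249407.81; buyer: SGD 13709.80

FOB: the seller bears costs until goods are on board at the origin port; the buyer bears freight, insurance and all costs thereafter.
Seller's account: goods 247504.80 + inland to port 1315.60 + origin terminal 587.41 = 249407.81
Buyer's account: freight 8486.40 + insurance 64.85 + brokerage 463.43 + duty 4695.12 = 13709.80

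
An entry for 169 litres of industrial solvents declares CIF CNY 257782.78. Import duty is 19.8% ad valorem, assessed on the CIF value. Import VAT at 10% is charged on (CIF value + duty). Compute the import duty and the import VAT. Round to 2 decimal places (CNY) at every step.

Import duty = 257782.78 × 19.8% = 51040.99
VAT base = CIF + duty = 257782.78 + 51040.99 = 308823.77
Import VAT = 308823.77 × 10% = 30882.38

Import duty: CNY 51040.99; import VAT: CNY 30882.38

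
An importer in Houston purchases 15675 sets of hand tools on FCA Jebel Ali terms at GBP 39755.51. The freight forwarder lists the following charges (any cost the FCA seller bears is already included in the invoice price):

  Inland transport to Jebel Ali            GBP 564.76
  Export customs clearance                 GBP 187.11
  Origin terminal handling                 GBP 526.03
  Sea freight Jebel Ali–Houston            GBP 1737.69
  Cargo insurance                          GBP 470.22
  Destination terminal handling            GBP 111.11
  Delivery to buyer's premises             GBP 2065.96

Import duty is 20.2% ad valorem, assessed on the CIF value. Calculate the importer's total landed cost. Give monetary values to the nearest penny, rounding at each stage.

FCA: the seller delivers export-cleared goods to the carrier; the buyer bears costs from that point.
Already in the invoice (seller's account under FCA): inland to port, export clearance — exclude.
CIF value = FCA price + origin terminal + freight + insurance = 39755.51 + 526.03 + 1737.69 + 470.22 = 42489.45
Import duty = 42489.45 × 20.2% = 8582.87
Buyer bears: origin terminal 526.03 + freight 1737.69 + insurance 470.22 + destination terminal 111.11 + delivery 2065.96 + duty 8582.87 = 13493.88
Landed cost = invoice 39755.51 + 13493.88 = 53249.39

Total landed cost: GBP 53249.39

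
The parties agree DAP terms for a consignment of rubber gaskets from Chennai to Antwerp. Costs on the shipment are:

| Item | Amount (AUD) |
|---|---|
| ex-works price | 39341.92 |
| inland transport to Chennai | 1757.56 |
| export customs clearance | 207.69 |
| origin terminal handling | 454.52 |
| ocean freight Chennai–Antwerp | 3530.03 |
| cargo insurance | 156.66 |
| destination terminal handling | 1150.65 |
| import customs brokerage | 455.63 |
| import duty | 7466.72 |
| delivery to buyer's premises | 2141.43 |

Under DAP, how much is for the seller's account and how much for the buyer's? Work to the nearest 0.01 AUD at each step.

Seller: AUD 48740.46; buyer: AUD 7922.35

DAP: the seller bears all costs to the named destination except import duty and clearance.
Seller's account: goods 39341.92 + inland to port 1757.56 + export clearance 207.69 + origin terminal 454.52 + freight 3530.03 + insurance 156.66 + destination terminal 1150.65 + delivery 2141.43 = 48740.46
Buyer's account: brokerage 455.63 + duty 7466.72 = 7922.35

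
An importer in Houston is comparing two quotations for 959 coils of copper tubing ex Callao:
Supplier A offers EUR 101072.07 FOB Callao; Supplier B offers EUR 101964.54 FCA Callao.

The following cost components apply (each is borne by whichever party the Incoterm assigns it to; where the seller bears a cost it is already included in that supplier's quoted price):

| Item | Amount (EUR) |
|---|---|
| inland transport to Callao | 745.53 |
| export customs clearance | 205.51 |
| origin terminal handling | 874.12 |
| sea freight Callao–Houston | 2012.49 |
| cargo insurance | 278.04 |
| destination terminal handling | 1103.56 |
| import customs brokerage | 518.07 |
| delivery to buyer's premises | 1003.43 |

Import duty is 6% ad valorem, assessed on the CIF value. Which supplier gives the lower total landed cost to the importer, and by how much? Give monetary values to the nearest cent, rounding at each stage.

Supplier A is cheaper by EUR 1872.58

Supplier A (FOB):
CIF value = FOB price + freight + insurance = 101072.07 + 2012.49 + 278.04 = 103362.60
Import duty = 103362.60 × 6% = 6201.76
Buyer bears (A): 2012.49 + 278.04 + 1103.56 + 518.07 + 1003.43 = 4915.59
Landed cost (A) = invoice 101072.07 + 4915.59 + duty 6201.76 = 112189.42
Supplier B (FCA):
CIF value = FCA price + origin terminal + freight + insurance = 101964.54 + 874.12 + 2012.49 + 278.04 = 105129.19
Import duty = 105129.19 × 6% = 6307.75
Buyer bears (B): 874.12 + 2012.49 + 278.04 + 1103.56 + 518.07 + 1003.43 = 5789.71
Landed cost (B) = invoice 101964.54 + 5789.71 + duty 6307.75 = 114062.00
Difference = |112189.42 − 114062.00| = 1872.58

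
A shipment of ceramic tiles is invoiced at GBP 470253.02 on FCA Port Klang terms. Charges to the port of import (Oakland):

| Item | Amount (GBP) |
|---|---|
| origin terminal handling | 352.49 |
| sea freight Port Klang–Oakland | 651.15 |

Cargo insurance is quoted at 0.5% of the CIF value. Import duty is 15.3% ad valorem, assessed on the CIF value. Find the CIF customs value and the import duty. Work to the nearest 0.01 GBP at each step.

CIF value: GBP 473624.78; import duty: GBP 72464.59

Let C be the CIF value. C = FCA price + pre-shipment costs + freight + 0.5% × C
C − 0.5% × C = 470253.02 + 352.49 + 651.15
0.995 × C = 471256.66
C = 471256.66 / 0.995 = 473624.78
Insurance premium = 0.5% × 473624.78 = 2368.12
Import duty = 473624.78 × 15.3% = 72464.59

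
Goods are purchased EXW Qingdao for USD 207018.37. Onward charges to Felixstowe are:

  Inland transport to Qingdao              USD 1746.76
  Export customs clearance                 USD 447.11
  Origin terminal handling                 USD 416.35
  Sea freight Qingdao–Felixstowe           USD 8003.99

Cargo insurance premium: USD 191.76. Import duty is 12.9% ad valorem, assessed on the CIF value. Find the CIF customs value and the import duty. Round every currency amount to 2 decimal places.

CIF value: USD 217824.34; import duty: USD 28099.34

CIF = EXW price + pre-shipment costs + freight + insurance
CIF = 207018.37 + 1746.76 + 447.11 + 416.35 + 8003.99 + 191.76 = 217824.34
Import duty = 217824.34 × 12.9% = 28099.34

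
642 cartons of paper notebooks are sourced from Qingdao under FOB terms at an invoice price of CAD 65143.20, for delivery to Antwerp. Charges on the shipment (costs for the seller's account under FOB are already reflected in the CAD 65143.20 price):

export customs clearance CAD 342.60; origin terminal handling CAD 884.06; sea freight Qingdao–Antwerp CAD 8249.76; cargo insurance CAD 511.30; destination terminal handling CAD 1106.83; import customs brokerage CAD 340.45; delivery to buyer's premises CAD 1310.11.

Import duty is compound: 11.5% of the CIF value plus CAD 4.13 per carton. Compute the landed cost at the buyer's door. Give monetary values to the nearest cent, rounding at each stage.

FOB: the seller bears costs until goods are on board at the origin port; the buyer bears freight, insurance and all costs thereafter.
Already in the invoice (seller's account under FOB): export clearance, origin terminal — exclude.
CIF value = FOB price + freight + insurance = 65143.20 + 8249.76 + 511.30 = 73904.26
Ad valorem component: 73904.26 × 11.5% = 8498.99
Specific component: 642 × 4.13 = 2651.46
Import duty = 8498.99 + 2651.46 = 11150.45
Buyer bears: freight 8249.76 + insurance 511.30 + destination terminal 1106.83 + brokerage 340.45 + delivery 1310.11 + duty 11150.45 = 22668.90
Landed cost = invoice 65143.20 + 22668.90 = 87812.10

Total landed cost: CAD 87812.10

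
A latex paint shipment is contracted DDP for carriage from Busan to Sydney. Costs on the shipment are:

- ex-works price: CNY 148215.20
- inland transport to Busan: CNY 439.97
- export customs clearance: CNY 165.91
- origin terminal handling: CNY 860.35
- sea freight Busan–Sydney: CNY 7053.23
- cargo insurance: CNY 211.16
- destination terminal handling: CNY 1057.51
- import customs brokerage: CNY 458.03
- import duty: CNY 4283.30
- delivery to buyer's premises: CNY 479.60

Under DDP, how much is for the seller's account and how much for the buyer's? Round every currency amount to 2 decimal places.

Seller: CNY 163224.26; buyer: CNY 0.00

DDP: the seller bears all costs including import duty.
Seller's account: goods 148215.20 + inland to port 439.97 + export clearance 165.91 + origin terminal 860.35 + freight 7053.23 + insurance 211.16 + destination terminal 1057.51 + brokerage 458.03 + duty 4283.30 + delivery 479.60 = 163224.26
Buyer's account: 0.00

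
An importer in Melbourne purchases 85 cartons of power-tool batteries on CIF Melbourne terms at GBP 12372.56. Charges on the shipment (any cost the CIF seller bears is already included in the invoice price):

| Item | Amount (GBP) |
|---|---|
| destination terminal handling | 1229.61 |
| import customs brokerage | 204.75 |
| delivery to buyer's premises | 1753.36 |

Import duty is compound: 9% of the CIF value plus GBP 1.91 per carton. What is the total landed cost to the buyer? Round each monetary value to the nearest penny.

Total landed cost: GBP 16836.16

CIF: the seller pays costs through ocean freight and marine insurance to the destination port.
The CIF price already equals the CIF value: 12372.56
Ad valorem component: 12372.56 × 9% = 1113.53
Specific component: 85 × 1.91 = 162.35
Import duty = 1113.53 + 162.35 = 1275.88
Buyer bears: destination terminal 1229.61 + brokerage 204.75 + delivery 1753.36 + duty 1275.88 = 4463.60
Landed cost = invoice 12372.56 + 4463.60 = 16836.16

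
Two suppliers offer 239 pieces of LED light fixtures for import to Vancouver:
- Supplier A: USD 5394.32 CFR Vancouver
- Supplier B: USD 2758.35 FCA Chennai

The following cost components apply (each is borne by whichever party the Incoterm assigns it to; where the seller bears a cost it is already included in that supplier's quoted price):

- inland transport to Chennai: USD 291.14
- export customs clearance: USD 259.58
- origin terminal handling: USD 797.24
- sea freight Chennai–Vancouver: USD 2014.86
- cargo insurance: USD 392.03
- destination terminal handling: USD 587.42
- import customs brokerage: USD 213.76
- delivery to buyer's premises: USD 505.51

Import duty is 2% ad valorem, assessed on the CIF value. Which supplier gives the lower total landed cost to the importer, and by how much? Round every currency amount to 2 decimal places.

Supplier A (CFR):
CIF value = CFR price + insurance = 5394.32 + 392.03 = 5786.35
Import duty = 5786.35 × 2% = 115.73
Buyer bears (A): 392.03 + 587.42 + 213.76 + 505.51 = 1698.72
Landed cost (A) = invoice 5394.32 + 1698.72 + duty 115.73 = 7208.77
Supplier B (FCA):
CIF value = FCA price + origin terminal + freight + insurance = 2758.35 + 797.24 + 2014.86 + 392.03 = 5962.48
Import duty = 5962.48 × 2% = 119.25
Buyer bears (B): 797.24 + 2014.86 + 392.03 + 587.42 + 213.76 + 505.51 = 4510.82
Landed cost (B) = invoice 2758.35 + 4510.82 + duty 119.25 = 7388.42
Difference = |7208.77 − 7388.42| = 179.65

Supplier A is cheaper by USD 179.65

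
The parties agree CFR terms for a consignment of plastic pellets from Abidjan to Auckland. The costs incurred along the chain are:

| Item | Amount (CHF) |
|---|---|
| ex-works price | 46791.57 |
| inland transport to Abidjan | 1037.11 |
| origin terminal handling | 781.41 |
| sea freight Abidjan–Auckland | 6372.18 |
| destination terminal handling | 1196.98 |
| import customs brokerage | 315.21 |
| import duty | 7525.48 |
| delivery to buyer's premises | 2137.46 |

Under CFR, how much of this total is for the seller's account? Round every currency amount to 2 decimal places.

CFR: the seller pays costs through ocean freight to the destination port, but not insurance.
Seller's account: goods 46791.57 + inland to port 1037.11 + origin terminal 781.41 + freight 6372.18 = 54982.27
Buyer's account: destination terminal 1196.98 + brokerage 315.21 + duty 7525.48 + delivery 2137.46 = 11175.13

Seller's account: CHF 54982.27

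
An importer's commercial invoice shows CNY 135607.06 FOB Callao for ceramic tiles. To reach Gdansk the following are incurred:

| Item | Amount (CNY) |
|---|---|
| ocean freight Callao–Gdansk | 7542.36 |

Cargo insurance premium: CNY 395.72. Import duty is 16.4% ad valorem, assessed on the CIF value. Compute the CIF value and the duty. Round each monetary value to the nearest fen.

CIF = FOB price + freight + insurance
CIF = 135607.06 + 7542.36 + 395.72 = 143545.14
Import duty = 143545.14 × 16.4% = 23541.40

CIF value: CNY 143545.14; import duty: CNY 23541.40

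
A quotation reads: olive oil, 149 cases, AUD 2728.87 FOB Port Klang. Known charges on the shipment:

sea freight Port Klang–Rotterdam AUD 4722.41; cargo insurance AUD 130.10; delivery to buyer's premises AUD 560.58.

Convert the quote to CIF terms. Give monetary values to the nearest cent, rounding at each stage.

CIF price: AUD 7581.38

Not relevant to the conversion: delivery — on the buyer under both terms; not part of either seller's price.
From FOB to CIF, the seller additionally bears: freight, insurance.
CIF price = 2728.87 + 4722.41 + 130.10 = 7581.38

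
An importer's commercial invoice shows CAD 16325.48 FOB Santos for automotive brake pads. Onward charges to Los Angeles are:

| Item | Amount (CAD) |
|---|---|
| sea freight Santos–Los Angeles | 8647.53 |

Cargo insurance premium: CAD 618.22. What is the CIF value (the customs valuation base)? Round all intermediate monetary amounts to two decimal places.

CIF value: CAD 25591.23

CIF = FOB price + freight + insurance
CIF = 16325.48 + 8647.53 + 618.22 = 25591.23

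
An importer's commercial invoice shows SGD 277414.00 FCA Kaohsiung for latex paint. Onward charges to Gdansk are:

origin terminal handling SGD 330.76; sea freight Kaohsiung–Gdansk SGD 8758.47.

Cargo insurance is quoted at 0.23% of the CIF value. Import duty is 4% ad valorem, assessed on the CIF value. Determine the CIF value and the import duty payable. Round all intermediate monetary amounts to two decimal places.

Let C be the CIF value. C = FCA price + pre-shipment costs + freight + 0.23% × C
C − 0.23% × C = 277414.00 + 330.76 + 8758.47
0.9977 × C = 286503.23
C = 286503.23 / 0.9977 = 287163.71
Insurance premium = 0.23% × 287163.71 = 660.48
Import duty = 287163.71 × 4% = 11486.55

CIF value: SGD 287163.71; import duty: SGD 11486.55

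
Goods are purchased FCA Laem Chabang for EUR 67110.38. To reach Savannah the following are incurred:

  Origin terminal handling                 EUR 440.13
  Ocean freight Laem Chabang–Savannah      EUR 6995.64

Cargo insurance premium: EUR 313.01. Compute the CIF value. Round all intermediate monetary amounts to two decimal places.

CIF value: EUR 74859.16

CIF = FCA price + pre-shipment costs + freight + insurance
CIF = 67110.38 + 440.13 + 6995.64 + 313.01 = 74859.16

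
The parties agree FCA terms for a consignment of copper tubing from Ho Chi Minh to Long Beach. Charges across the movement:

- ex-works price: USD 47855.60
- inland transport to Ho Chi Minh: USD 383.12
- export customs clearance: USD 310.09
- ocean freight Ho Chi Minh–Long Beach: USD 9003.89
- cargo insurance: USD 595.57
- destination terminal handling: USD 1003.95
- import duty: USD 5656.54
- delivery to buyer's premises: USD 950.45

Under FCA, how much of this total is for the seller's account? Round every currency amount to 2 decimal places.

FCA: the seller delivers export-cleared goods to the carrier; the buyer bears costs from that point.
Seller's account: goods 47855.60 + inland to port 383.12 + export clearance 310.09 = 48548.81
Buyer's account: freight 9003.89 + insurance 595.57 + destination terminal 1003.95 + duty 5656.54 + delivery 950.45 = 17210.40

Seller's account: USD 48548.81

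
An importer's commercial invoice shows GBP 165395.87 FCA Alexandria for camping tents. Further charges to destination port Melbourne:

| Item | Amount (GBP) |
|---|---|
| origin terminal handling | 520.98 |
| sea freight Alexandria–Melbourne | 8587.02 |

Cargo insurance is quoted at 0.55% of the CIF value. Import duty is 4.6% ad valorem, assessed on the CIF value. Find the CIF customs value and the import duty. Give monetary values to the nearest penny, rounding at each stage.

Let C be the CIF value. C = FCA price + pre-shipment costs + freight + 0.55% × C
C − 0.55% × C = 165395.87 + 520.98 + 8587.02
0.9945 × C = 174503.87
C = 174503.87 / 0.9945 = 175468.95
Insurance premium = 0.55% × 175468.95 = 965.08
Import duty = 175468.95 × 4.6% = 8071.57

CIF value: GBP 175468.95; import duty: GBP 8071.57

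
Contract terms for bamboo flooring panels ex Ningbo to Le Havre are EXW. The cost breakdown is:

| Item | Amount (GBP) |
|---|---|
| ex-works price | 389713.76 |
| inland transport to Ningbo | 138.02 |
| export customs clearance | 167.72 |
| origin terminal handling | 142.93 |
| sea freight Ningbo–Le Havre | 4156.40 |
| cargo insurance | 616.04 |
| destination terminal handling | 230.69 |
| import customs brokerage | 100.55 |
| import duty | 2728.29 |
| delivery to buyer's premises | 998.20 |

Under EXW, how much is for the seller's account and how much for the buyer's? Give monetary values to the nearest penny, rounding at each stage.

EXW: the seller makes goods available at their premises; the buyer bears all onward costs.
Seller's account: goods 389713.76 = 389713.76
Buyer's account: inland to port 138.02 + export clearance 167.72 + origin terminal 142.93 + freight 4156.40 + insurance 616.04 + destination terminal 230.69 + brokerage 100.55 + duty 2728.29 + delivery 998.20 = 9278.84

Seller: GBP 389713.76; buyer: GBP 9278.84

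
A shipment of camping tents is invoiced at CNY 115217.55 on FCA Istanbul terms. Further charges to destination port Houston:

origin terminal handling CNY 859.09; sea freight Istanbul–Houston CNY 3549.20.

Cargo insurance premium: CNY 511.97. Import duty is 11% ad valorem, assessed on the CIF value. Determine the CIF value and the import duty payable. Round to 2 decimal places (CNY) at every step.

CIF = FCA price + pre-shipment costs + freight + insurance
CIF = 115217.55 + 859.09 + 3549.20 + 511.97 = 120137.81
Import duty = 120137.81 × 11% = 13215.16

CIF value: CNY 120137.81; import duty: CNY 13215.16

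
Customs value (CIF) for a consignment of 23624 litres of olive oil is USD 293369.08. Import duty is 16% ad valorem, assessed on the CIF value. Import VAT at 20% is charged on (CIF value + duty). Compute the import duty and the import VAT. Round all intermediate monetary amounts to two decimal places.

Import duty = 293369.08 × 16% = 46939.05
VAT base = CIF + duty = 293369.08 + 46939.05 = 340308.13
Import VAT = 340308.13 × 20% = 68061.63

Import duty: USD 46939.05; import VAT: USD 68061.63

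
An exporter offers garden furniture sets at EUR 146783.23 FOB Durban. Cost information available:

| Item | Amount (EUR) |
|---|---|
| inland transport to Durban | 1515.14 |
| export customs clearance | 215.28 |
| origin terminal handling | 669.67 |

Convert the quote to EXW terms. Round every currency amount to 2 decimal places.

From FOB to EXW, the seller no longer bears: inland to port, export clearance, origin terminal.
EXW price = 146783.23 − 1515.14 − 215.28 − 669.67 = 144383.14

EXW price: EUR 144383.14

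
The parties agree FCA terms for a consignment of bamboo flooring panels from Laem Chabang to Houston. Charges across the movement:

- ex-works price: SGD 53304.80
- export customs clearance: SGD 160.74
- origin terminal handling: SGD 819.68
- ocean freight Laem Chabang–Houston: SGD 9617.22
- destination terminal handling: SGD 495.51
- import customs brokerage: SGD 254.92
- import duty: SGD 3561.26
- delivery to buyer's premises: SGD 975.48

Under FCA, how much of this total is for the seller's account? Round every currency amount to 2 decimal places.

FCA: the seller delivers export-cleared goods to the carrier; the buyer bears costs from that point.
Seller's account: goods 53304.80 + export clearance 160.74 = 53465.54
Buyer's account: origin terminal 819.68 + freight 9617.22 + destination terminal 495.51 + brokerage 254.92 + duty 3561.26 + delivery 975.48 = 15724.07

Seller's account: SGD 53465.54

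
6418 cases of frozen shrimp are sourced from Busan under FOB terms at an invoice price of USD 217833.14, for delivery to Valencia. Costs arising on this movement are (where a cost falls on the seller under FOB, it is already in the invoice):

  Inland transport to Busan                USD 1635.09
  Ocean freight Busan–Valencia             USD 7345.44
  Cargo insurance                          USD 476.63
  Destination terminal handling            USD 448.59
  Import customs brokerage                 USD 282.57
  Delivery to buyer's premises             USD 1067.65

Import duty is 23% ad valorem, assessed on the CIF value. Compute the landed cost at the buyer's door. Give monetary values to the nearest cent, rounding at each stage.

Total landed cost: USD 279354.72

FOB: the seller bears costs until goods are on board at the origin port; the buyer bears freight, insurance and all costs thereafter.
Already in the invoice (seller's account under FOB): inland to port — exclude.
CIF value = FOB price + freight + insurance = 217833.14 + 7345.44 + 476.63 = 225655.21
Import duty = 225655.21 × 23% = 51900.70
Buyer bears: freight 7345.44 + insurance 476.63 + destination terminal 448.59 + brokerage 282.57 + delivery 1067.65 + duty 51900.70 = 61521.58
Landed cost = invoice 217833.14 + 61521.58 = 279354.72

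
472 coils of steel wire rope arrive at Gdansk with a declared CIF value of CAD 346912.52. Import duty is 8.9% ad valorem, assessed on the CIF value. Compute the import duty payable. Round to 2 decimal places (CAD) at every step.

Import duty: CAD 30875.21

Import duty = 346912.52 × 8.9% = 30875.21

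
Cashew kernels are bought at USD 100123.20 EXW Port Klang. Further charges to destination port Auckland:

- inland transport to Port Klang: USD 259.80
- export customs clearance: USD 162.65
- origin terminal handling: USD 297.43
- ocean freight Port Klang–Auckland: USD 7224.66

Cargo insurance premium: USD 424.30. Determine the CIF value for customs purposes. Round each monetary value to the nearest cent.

CIF = EXW price + pre-shipment costs + freight + insurance
CIF = 100123.20 + 259.80 + 162.65 + 297.43 + 7224.66 + 424.30 = 108492.04

CIF value: USD 108492.04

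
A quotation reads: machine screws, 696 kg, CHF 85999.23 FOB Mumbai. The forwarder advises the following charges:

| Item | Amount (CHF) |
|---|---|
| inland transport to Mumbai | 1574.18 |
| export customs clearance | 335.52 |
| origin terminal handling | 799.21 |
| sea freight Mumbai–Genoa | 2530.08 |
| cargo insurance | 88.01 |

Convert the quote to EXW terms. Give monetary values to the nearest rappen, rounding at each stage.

EXW price: CHF 83290.32

Not relevant to the conversion: freight, insurance — on the buyer under both terms; not part of either seller's price.
From FOB to EXW, the seller no longer bears: inland to port, export clearance, origin terminal.
EXW price = 85999.23 − 1574.18 − 335.52 − 799.21 = 83290.32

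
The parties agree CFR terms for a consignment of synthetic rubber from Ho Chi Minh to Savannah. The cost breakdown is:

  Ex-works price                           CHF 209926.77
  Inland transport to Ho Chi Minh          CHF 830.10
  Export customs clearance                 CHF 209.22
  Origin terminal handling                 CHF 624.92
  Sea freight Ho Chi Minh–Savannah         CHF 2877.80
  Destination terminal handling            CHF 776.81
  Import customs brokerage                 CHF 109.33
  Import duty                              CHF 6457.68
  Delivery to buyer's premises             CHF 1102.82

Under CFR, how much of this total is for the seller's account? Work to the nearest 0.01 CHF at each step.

CFR: the seller pays costs through ocean freight to the destination port, but not insurance.
Seller's account: goods 209926.77 + inland to port 830.10 + export clearance 209.22 + origin terminal 624.92 + freight 2877.80 = 214468.81
Buyer's account: destination terminal 776.81 + brokerage 109.33 + duty 6457.68 + delivery 1102.82 = 8446.64

Seller's account: CHF 214468.81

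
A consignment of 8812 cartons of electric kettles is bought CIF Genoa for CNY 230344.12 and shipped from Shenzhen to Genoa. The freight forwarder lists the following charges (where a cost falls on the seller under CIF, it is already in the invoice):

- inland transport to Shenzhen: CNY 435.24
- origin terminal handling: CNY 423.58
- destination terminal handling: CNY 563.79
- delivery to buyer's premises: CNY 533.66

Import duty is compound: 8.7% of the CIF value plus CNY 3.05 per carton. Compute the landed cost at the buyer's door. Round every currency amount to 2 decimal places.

CIF: the seller pays costs through ocean freight and marine insurance to the destination port.
Already in the invoice (seller's account under CIF): inland to port, origin terminal — exclude.
The CIF price already equals the CIF value: 230344.12
Ad valorem component: 230344.12 × 8.7% = 20039.94
Specific component: 8812 × 3.05 = 26876.60
Import duty = 20039.94 + 26876.60 = 46916.54
Buyer bears: destination terminal 563.79 + delivery 533.66 + duty 46916.54 = 48013.99
Landed cost = invoice 230344.12 + 48013.99 = 278358.11

Total landed cost: CNY 278358.11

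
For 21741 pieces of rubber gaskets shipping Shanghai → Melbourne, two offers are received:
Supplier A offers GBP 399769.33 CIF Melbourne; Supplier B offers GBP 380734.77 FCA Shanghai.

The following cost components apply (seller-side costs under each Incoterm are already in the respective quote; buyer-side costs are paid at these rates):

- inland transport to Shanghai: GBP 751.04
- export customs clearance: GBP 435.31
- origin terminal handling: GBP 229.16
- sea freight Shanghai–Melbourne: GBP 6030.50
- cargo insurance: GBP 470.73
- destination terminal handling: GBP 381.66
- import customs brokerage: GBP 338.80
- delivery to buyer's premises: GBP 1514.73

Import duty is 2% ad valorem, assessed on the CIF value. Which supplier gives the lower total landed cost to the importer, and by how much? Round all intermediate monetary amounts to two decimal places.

Supplier A (CIF):
The CIF price already equals the CIF value: 399769.33
Import duty = 399769.33 × 2% = 7995.39
Buyer bears (A): 381.66 + 338.80 + 1514.73 = 2235.19
Landed cost (A) = invoice 399769.33 + 2235.19 + duty 7995.39 = 409999.91
Supplier B (FCA):
CIF value = FCA price + origin terminal + freight + insurance = 380734.77 + 229.16 + 6030.50 + 470.73 = 387465.16
Import duty = 387465.16 × 2% = 7749.30
Buyer bears (B): 229.16 + 6030.50 + 470.73 + 381.66 + 338.80 + 1514.73 = 8965.58
Landed cost (B) = invoice 380734.77 + 8965.58 + duty 7749.30 = 397449.65
Difference = |409999.91 − 397449.65| = 12550.26

Supplier B is cheaper by GBP 12550.26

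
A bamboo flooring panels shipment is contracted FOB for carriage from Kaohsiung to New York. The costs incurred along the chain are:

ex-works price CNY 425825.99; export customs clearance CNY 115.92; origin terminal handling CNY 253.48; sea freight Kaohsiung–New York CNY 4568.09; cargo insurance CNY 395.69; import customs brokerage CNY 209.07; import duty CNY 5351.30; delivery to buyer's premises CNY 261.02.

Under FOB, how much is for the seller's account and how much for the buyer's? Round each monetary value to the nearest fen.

Seller: CNY 426195.39; buyer: CNY 10785.17

FOB: the seller bears costs until goods are on board at the origin port; the buyer bears freight, insurance and all costs thereafter.
Seller's account: goods 425825.99 + export clearance 115.92 + origin terminal 253.48 = 426195.39
Buyer's account: freight 4568.09 + insurance 395.69 + brokerage 209.07 + duty 5351.30 + delivery 261.02 = 10785.17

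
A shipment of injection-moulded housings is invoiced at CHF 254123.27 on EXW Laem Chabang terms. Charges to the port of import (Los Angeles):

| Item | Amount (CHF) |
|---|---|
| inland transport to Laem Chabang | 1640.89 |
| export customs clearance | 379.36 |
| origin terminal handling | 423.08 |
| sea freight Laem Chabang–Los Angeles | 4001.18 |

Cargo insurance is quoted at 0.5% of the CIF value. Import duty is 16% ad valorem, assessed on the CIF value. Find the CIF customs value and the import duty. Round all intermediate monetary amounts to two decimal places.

CIF value: CHF 261877.17; import duty: CHF 41900.35

Let C be the CIF value. C = EXW price + pre-shipment costs + freight + 0.5% × C
C − 0.5% × C = 254123.27 + 1640.89 + 379.36 + 423.08 + 4001.18
0.995 × C = 260567.78
C = 260567.78 / 0.995 = 261877.17
Insurance premium = 0.5% × 261877.17 = 1309.39
Import duty = 261877.17 × 16% = 41900.35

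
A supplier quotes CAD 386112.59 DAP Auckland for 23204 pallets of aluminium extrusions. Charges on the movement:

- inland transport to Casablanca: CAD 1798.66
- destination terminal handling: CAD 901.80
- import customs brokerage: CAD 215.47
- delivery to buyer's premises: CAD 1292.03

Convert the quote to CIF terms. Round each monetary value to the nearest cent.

Not relevant to the conversion: inland to port — on the seller under both DAP and CIF; already in the DAP price and stays in the CIF price. brokerage — on the buyer under both terms; not part of either seller's price.
From DAP to CIF, the seller no longer bears: destination terminal, delivery.
CIF price = 386112.59 − 901.80 − 1292.03 = 383918.76

CIF price: CAD 383918.76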